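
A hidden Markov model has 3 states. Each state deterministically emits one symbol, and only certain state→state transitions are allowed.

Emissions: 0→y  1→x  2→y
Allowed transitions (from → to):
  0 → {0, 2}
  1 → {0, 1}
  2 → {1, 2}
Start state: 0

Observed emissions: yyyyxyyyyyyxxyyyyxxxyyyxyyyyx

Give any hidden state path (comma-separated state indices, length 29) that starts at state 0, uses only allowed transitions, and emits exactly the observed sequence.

  pos 0: y in {0,2}, choose 0; start
  pos 1: y in {0,2}, choose 2; 0->2 ok
  pos 2: y in {0,2}, choose 2; 2->2 ok
  pos 3: y in {0,2}, choose 2; 2->2 ok
  pos 4: x in {1}, choose 1; 2->1 ok
  pos 5: y in {0,2}, choose 0; 1->0 ok
  pos 6: y in {0,2}, choose 0; 0->0 ok
  pos 7: y in {0,2}, choose 0; 0->0 ok
  pos 8: y in {0,2}, choose 2; 0->2 ok
  pos 9: y in {0,2}, choose 2; 2->2 ok
  pos 10: y in {0,2}, choose 2; 2->2 ok
  pos 11: x in {1}, choose 1; 2->1 ok
  pos 12: x in {1}, choose 1; 1->1 ok
  pos 13: y in {0,2}, choose 0; 1->0 ok
  pos 14: y in {0,2}, choose 0; 0->0 ok
  pos 15: y in {0,2}, choose 2; 0->2 ok
  pos 16: y in {0,2}, choose 2; 2->2 ok
  pos 17: x in {1}, choose 1; 2->1 ok
  pos 18: x in {1}, choose 1; 1->1 ok
  pos 19: x in {1}, choose 1; 1->1 ok
  pos 20: y in {0,2}, choose 0; 1->0 ok
  pos 21: y in {0,2}, choose 0; 0->0 ok
  pos 22: y in {0,2}, choose 2; 0->2 ok
  pos 23: x in {1}, choose 1; 2->1 ok
  pos 24: y in {0,2}, choose 0; 1->0 ok
  pos 25: y in {0,2}, choose 0; 0->0 ok
  pos 26: y in {0,2}, choose 2; 0->2 ok
  pos 27: y in {0,2}, choose 2; 2->2 ok
  pos 28: x in {1}, choose 1; 2->1 ok

0,2,2,2,1,0,0,0,2,2,2,1,1,0,0,2,2,1,1,1,0,0,2,1,0,0,2,2,1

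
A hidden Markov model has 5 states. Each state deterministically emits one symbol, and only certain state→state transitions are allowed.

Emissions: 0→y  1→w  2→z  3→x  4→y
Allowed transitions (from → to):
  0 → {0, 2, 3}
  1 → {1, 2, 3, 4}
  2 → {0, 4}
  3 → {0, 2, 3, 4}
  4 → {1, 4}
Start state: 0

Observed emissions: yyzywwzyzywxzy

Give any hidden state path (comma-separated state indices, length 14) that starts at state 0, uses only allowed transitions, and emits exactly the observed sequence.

  [0] y  {0,4}  => 0  start
  [1] y  {0,4}  => 0  0->0 ok
  [2] z  {2}  => 2  0->2 ok
  [3] y  {0,4}  => 4  2->4 ok
  [4] w  {1}  => 1  4->1 ok
  [5] w  {1}  => 1  1->1 ok
  [6] z  {2}  => 2  1->2 ok
  [7] y  {0,4}  => 0  2->0 ok
  [8] z  {2}  => 2  0->2 ok
  [9] y  {0,4}  => 4  2->4 ok
  [10] w  {1}  => 1  4->1 ok
  [11] x  {3}  => 3  1->3 ok
  [12] z  {2}  => 2  3->2 ok
  [13] y  {0,4}  => 4  2->4 ok

0,0,2,4,1,1,2,0,2,4,1,3,2,4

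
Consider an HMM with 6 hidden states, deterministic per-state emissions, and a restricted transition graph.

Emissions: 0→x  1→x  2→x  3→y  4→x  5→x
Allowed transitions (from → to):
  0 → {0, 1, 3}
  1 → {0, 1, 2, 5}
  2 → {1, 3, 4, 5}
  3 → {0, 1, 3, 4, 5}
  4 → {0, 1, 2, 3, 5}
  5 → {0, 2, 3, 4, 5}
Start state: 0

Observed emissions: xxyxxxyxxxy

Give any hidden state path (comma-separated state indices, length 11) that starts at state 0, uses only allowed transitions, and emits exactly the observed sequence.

0,0,3,1,5,2,3,1,1,2,3

  t0 'x' -> {0,1,2,4,5}, take 0 (start)
  t1 'x' -> {0,1,2,4,5}, take 0 (0->0 ok)
  t2 'y' -> {3}, take 3 (0->3 ok)
  t3 'x' -> {0,1,2,4,5}, take 1 (3->1 ok)
  t4 'x' -> {0,1,2,4,5}, take 5 (1->5 ok)
  t5 'x' -> {0,1,2,4,5}, take 2 (5->2 ok)
  t6 'y' -> {3}, take 3 (2->3 ok)
  t7 'x' -> {0,1,2,4,5}, take 1 (3->1 ok)
  t8 'x' -> {0,1,2,4,5}, take 1 (1->1 ok)
  t9 'x' -> {0,1,2,4,5}, take 2 (1->2 ok)
  t10 'y' -> {3}, take 3 (2->3 ok)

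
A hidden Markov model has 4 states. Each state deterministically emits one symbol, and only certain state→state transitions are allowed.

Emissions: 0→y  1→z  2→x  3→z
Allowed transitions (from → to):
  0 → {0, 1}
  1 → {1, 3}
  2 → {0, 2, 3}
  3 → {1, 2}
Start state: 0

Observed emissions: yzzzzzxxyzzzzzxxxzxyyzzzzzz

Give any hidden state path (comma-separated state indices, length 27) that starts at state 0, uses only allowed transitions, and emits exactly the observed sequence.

  pos 0: y in {0}, choose 0; start
  pos 1: z in {1,3}, choose 1; 0->1 ok
  pos 2: z in {1,3}, choose 3; 1->3 ok
  pos 3: z in {1,3}, choose 1; 3->1 ok
  pos 4: z in {1,3}, choose 1; 1->1 ok
  pos 5: z in {1,3}, choose 3; 1->3 ok
  pos 6: x in {2}, choose 2; 3->2 ok
  pos 7: x in {2}, choose 2; 2->2 ok
  pos 8: y in {0}, choose 0; 2->0 ok
  pos 9: z in {1,3}, choose 1; 0->1 ok
  pos 10: z in {1,3}, choose 1; 1->1 ok
  pos 11: z in {1,3}, choose 1; 1->1 ok
  pos 12: z in {1,3}, choose 1; 1->1 ok
  pos 13: z in {1,3}, choose 3; 1->3 ok
  pos 14: x in {2}, choose 2; 3->2 ok
  pos 15: x in {2}, choose 2; 2->2 ok
  pos 16: x in {2}, choose 2; 2->2 ok
  pos 17: z in {1,3}, choose 3; 2->3 ok
  pos 18: x in {2}, choose 2; 3->2 ok
  pos 19: y in {0}, choose 0; 2->0 ok
  pos 20: y in {0}, choose 0; 0->0 ok
  pos 21: z in {1,3}, choose 1; 0->1 ok
  pos 22: z in {1,3}, choose 1; 1->1 ok
  pos 23: z in {1,3}, choose 1; 1->1 ok
  pos 24: z in {1,3}, choose 1; 1->1 ok
  pos 25: z in {1,3}, choose 3; 1->3 ok
  pos 26: z in {1,3}, choose 1; 3->1 ok

0,1,3,1,1,3,2,2,0,1,1,1,1,3,2,2,2,3,2,0,0,1,1,1,1,3,1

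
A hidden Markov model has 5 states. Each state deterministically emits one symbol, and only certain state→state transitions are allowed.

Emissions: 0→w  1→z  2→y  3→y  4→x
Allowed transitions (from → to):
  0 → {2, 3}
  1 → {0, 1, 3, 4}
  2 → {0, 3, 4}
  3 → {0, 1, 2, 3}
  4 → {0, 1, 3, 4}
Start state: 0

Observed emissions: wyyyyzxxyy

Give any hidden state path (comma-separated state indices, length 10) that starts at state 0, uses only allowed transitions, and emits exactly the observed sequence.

  [0] w  {0}  => 0  start
  [1] y  {2,3}  => 3  0->3 ok
  [2] y  {2,3}  => 3  3->3 ok
  [3] y  {2,3}  => 2  3->2 ok
  [4] y  {2,3}  => 3  2->3 ok
  [5] z  {1}  => 1  3->1 ok
  [6] x  {4}  => 4  1->4 ok
  [7] x  {4}  => 4  4->4 ok
  [8] y  {2,3}  => 3  4->3 ok
  [9] y  {2,3}  => 3  3->3 ok

0,3,3,2,3,1,4,4,3,3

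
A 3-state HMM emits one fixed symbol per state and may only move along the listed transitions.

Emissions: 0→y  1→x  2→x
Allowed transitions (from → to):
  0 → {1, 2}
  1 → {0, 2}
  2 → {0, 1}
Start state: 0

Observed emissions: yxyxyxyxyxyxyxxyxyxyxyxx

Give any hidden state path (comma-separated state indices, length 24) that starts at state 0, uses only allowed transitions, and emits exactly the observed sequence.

  pos 0: y in {0}, choose 0; start
  pos 1: x in {1,2}, choose 1; 0->1 ok
  pos 2: y in {0}, choose 0; 1->0 ok
  pos 3: x in {1,2}, choose 1; 0->1 ok
  pos 4: y in {0}, choose 0; 1->0 ok
  pos 5: x in {1,2}, choose 2; 0->2 ok
  pos 6: y in {0}, choose 0; 2->0 ok
  pos 7: x in {1,2}, choose 1; 0->1 ok
  pos 8: y in {0}, choose 0; 1->0 ok
  pos 9: x in {1,2}, choose 1; 0->1 ok
  pos 10: y in {0}, choose 0; 1->0 ok
  pos 11: x in {1,2}, choose 2; 0->2 ok
  pos 12: y in {0}, choose 0; 2->0 ok
  pos 13: x in {1,2}, choose 1; 0->1 ok
  pos 14: x in {1,2}, choose 2; 1->2 ok
  pos 15: y in {0}, choose 0; 2->0 ok
  pos 16: x in {1,2}, choose 1; 0->1 ok
  pos 17: y in {0}, choose 0; 1->0 ok
  pos 18: x in {1,2}, choose 2; 0->2 ok
  pos 19: y in {0}, choose 0; 2->0 ok
  pos 20: x in {1,2}, choose 1; 0->1 ok
  pos 21: y in {0}, choose 0; 1->0 ok
  pos 22: x in {1,2}, choose 2; 0->2 ok
  pos 23: x in {1,2}, choose 1; 2->1 ok

0,1,0,1,0,2,0,1,0,1,0,2,0,1,2,0,1,0,2,0,1,0,2,1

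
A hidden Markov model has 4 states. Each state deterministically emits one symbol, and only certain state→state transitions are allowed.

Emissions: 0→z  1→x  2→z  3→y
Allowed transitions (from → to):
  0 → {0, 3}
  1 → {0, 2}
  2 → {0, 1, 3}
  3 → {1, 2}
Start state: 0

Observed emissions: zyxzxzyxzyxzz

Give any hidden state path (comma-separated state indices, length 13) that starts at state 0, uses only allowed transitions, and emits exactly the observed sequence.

0,3,1,2,1,0,3,1,0,3,1,0,0

  pos 0: z in {0,2}, choose 0; start
  pos 1: y in {3}, choose 3; 0->3 ok
  pos 2: x in {1}, choose 1; 3->1 ok
  pos 3: z in {0,2}, choose 2; 1->2 ok
  pos 4: x in {1}, choose 1; 2->1 ok
  pos 5: z in {0,2}, choose 0; 1->0 ok
  pos 6: y in {3}, choose 3; 0->3 ok
  pos 7: x in {1}, choose 1; 3->1 ok
  pos 8: z in {0,2}, choose 0; 1->0 ok
  pos 9: y in {3}, choose 3; 0->3 ok
  pos 10: x in {1}, choose 1; 3->1 ok
  pos 11: z in {0,2}, choose 0; 1->0 ok
  pos 12: z in {0,2}, choose 0; 0->0 ok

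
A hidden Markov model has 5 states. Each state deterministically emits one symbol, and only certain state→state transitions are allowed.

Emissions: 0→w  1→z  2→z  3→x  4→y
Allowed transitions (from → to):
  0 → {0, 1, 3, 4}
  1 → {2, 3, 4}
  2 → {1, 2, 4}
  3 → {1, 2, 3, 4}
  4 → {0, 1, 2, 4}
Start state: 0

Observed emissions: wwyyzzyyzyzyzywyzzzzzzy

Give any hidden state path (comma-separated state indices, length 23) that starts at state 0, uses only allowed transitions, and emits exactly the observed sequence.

  pos 0: w in {0}, choose 0; start
  pos 1: w in {0}, choose 0; 0->0 ok
  pos 2: y in {4}, choose 4; 0->4 ok
  pos 3: y in {4}, choose 4; 4->4 ok
  pos 4: z in {1,2}, choose 1; 4->1 ok
  pos 5: z in {1,2}, choose 2; 1->2 ok
  pos 6: y in {4}, choose 4; 2->4 ok
  pos 7: y in {4}, choose 4; 4->4 ok
  pos 8: z in {1,2}, choose 1; 4->1 ok
  pos 9: y in {4}, choose 4; 1->4 ok
  pos 10: z in {1,2}, choose 2; 4->2 ok
  pos 11: y in {4}, choose 4; 2->4 ok
  pos 12: z in {1,2}, choose 1; 4->1 ok
  pos 13: y in {4}, choose 4; 1->4 ok
  pos 14: w in {0}, choose 0; 4->0 ok
  pos 15: y in {4}, choose 4; 0->4 ok
  pos 16: z in {1,2}, choose 2; 4->2 ok
  pos 17: z in {1,2}, choose 2; 2->2 ok
  pos 18: z in {1,2}, choose 2; 2->2 ok
  pos 19: z in {1,2}, choose 1; 2->1 ok
  pos 20: z in {1,2}, choose 2; 1->2 ok
  pos 21: z in {1,2}, choose 1; 2->1 ok
  pos 22: y in {4}, choose 4; 1->4 ok

0,0,4,4,1,2,4,4,1,4,2,4,1,4,0,4,2,2,2,1,2,1,4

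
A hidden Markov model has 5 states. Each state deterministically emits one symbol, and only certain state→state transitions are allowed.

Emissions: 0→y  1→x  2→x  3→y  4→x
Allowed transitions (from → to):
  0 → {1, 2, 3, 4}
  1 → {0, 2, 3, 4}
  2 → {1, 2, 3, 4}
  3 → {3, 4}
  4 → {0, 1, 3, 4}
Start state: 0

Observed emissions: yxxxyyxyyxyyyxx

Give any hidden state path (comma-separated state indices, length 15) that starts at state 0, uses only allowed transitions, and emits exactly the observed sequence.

0,2,4,4,3,3,4,3,3,4,3,3,3,4,4

  [0] y  {0,3}  => 0  start
  [1] x  {1,2,4}  => 2  0->2 ok
  [2] x  {1,2,4}  => 4  2->4 ok
  [3] x  {1,2,4}  => 4  4->4 ok
  [4] y  {0,3}  => 3  4->3 ok
  [5] y  {0,3}  => 3  3->3 ok
  [6] x  {1,2,4}  => 4  3->4 ok
  [7] y  {0,3}  => 3  4->3 ok
  [8] y  {0,3}  => 3  3->3 ok
  [9] x  {1,2,4}  => 4  3->4 ok
  [10] y  {0,3}  => 3  4->3 ok
  [11] y  {0,3}  => 3  3->3 ok
  [12] y  {0,3}  => 3  3->3 ok
  [13] x  {1,2,4}  => 4  3->4 ok
  [14] x  {1,2,4}  => 4  4->4 ok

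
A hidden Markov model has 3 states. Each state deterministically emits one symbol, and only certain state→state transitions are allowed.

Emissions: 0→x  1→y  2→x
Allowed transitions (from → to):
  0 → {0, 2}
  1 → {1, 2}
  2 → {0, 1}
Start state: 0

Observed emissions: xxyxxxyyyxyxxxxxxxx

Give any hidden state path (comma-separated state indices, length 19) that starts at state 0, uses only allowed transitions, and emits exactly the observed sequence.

0,2,1,2,0,2,1,1,1,2,1,2,0,0,0,2,0,2,0

  pos 0: x in {0,2}, choose 0; start
  pos 1: x in {0,2}, choose 2; 0->2 ok
  pos 2: y in {1}, choose 1; 2->1 ok
  pos 3: x in {0,2}, choose 2; 1->2 ok
  pos 4: x in {0,2}, choose 0; 2->0 ok
  pos 5: x in {0,2}, choose 2; 0->2 ok
  pos 6: y in {1}, choose 1; 2->1 ok
  pos 7: y in {1}, choose 1; 1->1 ok
  pos 8: y in {1}, choose 1; 1->1 ok
  pos 9: x in {0,2}, choose 2; 1->2 ok
  pos 10: y in {1}, choose 1; 2->1 ok
  pos 11: x in {0,2}, choose 2; 1->2 ok
  pos 12: x in {0,2}, choose 0; 2->0 ok
  pos 13: x in {0,2}, choose 0; 0->0 ok
  pos 14: x in {0,2}, choose 0; 0->0 ok
  pos 15: x in {0,2}, choose 2; 0->2 ok
  pos 16: x in {0,2}, choose 0; 2->0 ok
  pos 17: x in {0,2}, choose 2; 0->2 ok
  pos 18: x in {0,2}, choose 0; 2->0 ok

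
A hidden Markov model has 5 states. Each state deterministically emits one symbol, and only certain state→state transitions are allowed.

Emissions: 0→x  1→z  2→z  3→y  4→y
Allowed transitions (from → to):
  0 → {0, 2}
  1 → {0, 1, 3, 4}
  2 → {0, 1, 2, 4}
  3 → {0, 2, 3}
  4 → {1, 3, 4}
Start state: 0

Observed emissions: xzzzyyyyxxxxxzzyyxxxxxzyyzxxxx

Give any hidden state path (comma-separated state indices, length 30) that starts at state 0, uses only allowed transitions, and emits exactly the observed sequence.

0,2,2,1,4,4,4,3,0,0,0,0,0,2,1,4,3,0,0,0,0,0,2,4,4,1,0,0,0,0

  pos 0: x in {0}, choose 0; start
  pos 1: z in {1,2}, choose 2; 0->2 ok
  pos 2: z in {1,2}, choose 2; 2->2 ok
  pos 3: z in {1,2}, choose 1; 2->1 ok
  pos 4: y in {3,4}, choose 4; 1->4 ok
  pos 5: y in {3,4}, choose 4; 4->4 ok
  pos 6: y in {3,4}, choose 4; 4->4 ok
  pos 7: y in {3,4}, choose 3; 4->3 ok
  pos 8: x in {0}, choose 0; 3->0 ok
  pos 9: x in {0}, choose 0; 0->0 ok
  pos 10: x in {0}, choose 0; 0->0 ok
  pos 11: x in {0}, choose 0; 0->0 ok
  pos 12: x in {0}, choose 0; 0->0 ok
  pos 13: z in {1,2}, choose 2; 0->2 ok
  pos 14: z in {1,2}, choose 1; 2->1 ok
  pos 15: y in {3,4}, choose 4; 1->4 ok
  pos 16: y in {3,4}, choose 3; 4->3 ok
  pos 17: x in {0}, choose 0; 3->0 ok
  pos 18: x in {0}, choose 0; 0->0 ok
  pos 19: x in {0}, choose 0; 0->0 ok
  pos 20: x in {0}, choose 0; 0->0 ok
  pos 21: x in {0}, choose 0; 0->0 ok
  pos 22: z in {1,2}, choose 2; 0->2 ok
  pos 23: y in {3,4}, choose 4; 2->4 ok
  pos 24: y in {3,4}, choose 4; 4->4 ok
  pos 25: z in {1,2}, choose 1; 4->1 ok
  pos 26: x in {0}, choose 0; 1->0 ok
  pos 27: x in {0}, choose 0; 0->0 ok
  pos 28: x in {0}, choose 0; 0->0 ok
  pos 29: x in {0}, choose 0; 0->0 ok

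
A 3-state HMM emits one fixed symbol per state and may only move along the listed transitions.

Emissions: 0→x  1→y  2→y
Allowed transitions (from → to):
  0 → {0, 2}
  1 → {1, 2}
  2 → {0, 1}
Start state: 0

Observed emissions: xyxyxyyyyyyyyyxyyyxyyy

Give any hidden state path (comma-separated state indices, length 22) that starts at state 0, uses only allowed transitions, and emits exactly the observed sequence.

  pos 0: x in {0}, choose 0; start
  pos 1: y in {1,2}, choose 2; 0->2 ok
  pos 2: x in {0}, choose 0; 2->0 ok
  pos 3: y in {1,2}, choose 2; 0->2 ok
  pos 4: x in {0}, choose 0; 2->0 ok
  pos 5: y in {1,2}, choose 2; 0->2 ok
  pos 6: y in {1,2}, choose 1; 2->1 ok
  pos 7: y in {1,2}, choose 2; 1->2 ok
  pos 8: y in {1,2}, choose 1; 2->1 ok
  pos 9: y in {1,2}, choose 1; 1->1 ok
  pos 10: y in {1,2}, choose 1; 1->1 ok
  pos 11: y in {1,2}, choose 1; 1->1 ok
  pos 12: y in {1,2}, choose 1; 1->1 ok
  pos 13: y in {1,2}, choose 2; 1->2 ok
  pos 14: x in {0}, choose 0; 2->0 ok
  pos 15: y in {1,2}, choose 2; 0->2 ok
  pos 16: y in {1,2}, choose 1; 2->1 ok
  pos 17: y in {1,2}, choose 2; 1->2 ok
  pos 18: x in {0}, choose 0; 2->0 ok
  pos 19: y in {1,2}, choose 2; 0->2 ok
  pos 20: y in {1,2}, choose 1; 2->1 ok
  pos 21: y in {1,2}, choose 2; 1->2 ok

0,2,0,2,0,2,1,2,1,1,1,1,1,2,0,2,1,2,0,2,1,2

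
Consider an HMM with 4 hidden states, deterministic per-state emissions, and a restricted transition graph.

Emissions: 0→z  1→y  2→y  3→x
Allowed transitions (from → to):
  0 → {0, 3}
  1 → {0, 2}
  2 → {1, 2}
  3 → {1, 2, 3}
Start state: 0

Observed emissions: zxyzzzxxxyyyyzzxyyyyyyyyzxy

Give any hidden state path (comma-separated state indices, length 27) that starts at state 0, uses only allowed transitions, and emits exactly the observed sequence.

0,3,1,0,0,0,3,3,3,2,1,2,1,0,0,3,2,2,1,2,2,2,2,1,0,3,1

  pos 0: z in {0}, choose 0; start
  pos 1: x in {3}, choose 3; 0->3 ok
  pos 2: y in {1,2}, choose 1; 3->1 ok
  pos 3: z in {0}, choose 0; 1->0 ok
  pos 4: z in {0}, choose 0; 0->0 ok
  pos 5: z in {0}, choose 0; 0->0 ok
  pos 6: x in {3}, choose 3; 0->3 ok
  pos 7: x in {3}, choose 3; 3->3 ok
  pos 8: x in {3}, choose 3; 3->3 ok
  pos 9: y in {1,2}, choose 2; 3->2 ok
  pos 10: y in {1,2}, choose 1; 2->1 ok
  pos 11: y in {1,2}, choose 2; 1->2 ok
  pos 12: y in {1,2}, choose 1; 2->1 ok
  pos 13: z in {0}, choose 0; 1->0 ok
  pos 14: z in {0}, choose 0; 0->0 ok
  pos 15: x in {3}, choose 3; 0->3 ok
  pos 16: y in {1,2}, choose 2; 3->2 ok
  pos 17: y in {1,2}, choose 2; 2->2 ok
  pos 18: y in {1,2}, choose 1; 2->1 ok
  pos 19: y in {1,2}, choose 2; 1->2 ok
  pos 20: y in {1,2}, choose 2; 2->2 ok
  pos 21: y in {1,2}, choose 2; 2->2 ok
  pos 22: y in {1,2}, choose 2; 2->2 ok
  pos 23: y in {1,2}, choose 1; 2->1 ok
  pos 24: z in {0}, choose 0; 1->0 ok
  pos 25: x in {3}, choose 3; 0->3 ok
  pos 26: y in {1,2}, choose 1; 3->1 ok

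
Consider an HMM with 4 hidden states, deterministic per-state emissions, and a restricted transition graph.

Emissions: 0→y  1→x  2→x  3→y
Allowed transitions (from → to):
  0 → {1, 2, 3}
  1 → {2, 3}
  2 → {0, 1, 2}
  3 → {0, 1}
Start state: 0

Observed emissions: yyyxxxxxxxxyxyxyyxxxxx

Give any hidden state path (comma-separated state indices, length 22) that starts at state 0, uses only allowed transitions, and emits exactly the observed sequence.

  [0] y  {0,3}  => 0  start
  [1] y  {0,3}  => 3  0->3 ok
  [2] y  {0,3}  => 0  3->0 ok
  [3] x  {1,2}  => 1  0->1 ok
  [4] x  {1,2}  => 2  1->2 ok
  [5] x  {1,2}  => 1  2->1 ok
  [6] x  {1,2}  => 2  1->2 ok
  [7] x  {1,2}  => 1  2->1 ok
  [8] x  {1,2}  => 2  1->2 ok
  [9] x  {1,2}  => 1  2->1 ok
  [10] x  {1,2}  => 2  1->2 ok
  [11] y  {0,3}  => 0  2->0 ok
  [12] x  {1,2}  => 2  0->2 ok
  [13] y  {0,3}  => 0  2->0 ok
  [14] x  {1,2}  => 2  0->2 ok
  [15] y  {0,3}  => 0  2->0 ok
  [16] y  {0,3}  => 3  0->3 ok
  [17] x  {1,2}  => 1  3->1 ok
  [18] x  {1,2}  => 2  1->2 ok
  [19] x  {1,2}  => 2  2->2 ok
  [20] x  {1,2}  => 2  2->2 ok
  [21] x  {1,2}  => 2  2->2 ok

0,3,0,1,2,1,2,1,2,1,2,0,2,0,2,0,3,1,2,2,2,2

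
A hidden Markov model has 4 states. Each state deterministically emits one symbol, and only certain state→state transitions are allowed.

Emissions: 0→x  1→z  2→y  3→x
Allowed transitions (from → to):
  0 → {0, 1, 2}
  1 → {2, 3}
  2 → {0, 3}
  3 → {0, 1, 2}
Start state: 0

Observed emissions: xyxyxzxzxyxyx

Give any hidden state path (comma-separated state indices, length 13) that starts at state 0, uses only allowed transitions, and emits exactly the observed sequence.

0,2,3,2,0,1,3,1,3,2,3,2,0

  pos 0: x in {0,3}, choose 0; start
  pos 1: y in {2}, choose 2; 0->2 ok
  pos 2: x in {0,3}, choose 3; 2->3 ok
  pos 3: y in {2}, choose 2; 3->2 ok
  pos 4: x in {0,3}, choose 0; 2->0 ok
  pos 5: z in {1}, choose 1; 0->1 ok
  pos 6: x in {0,3}, choose 3; 1->3 ok
  pos 7: z in {1}, choose 1; 3->1 ok
  pos 8: x in {0,3}, choose 3; 1->3 ok
  pos 9: y in {2}, choose 2; 3->2 ok
  pos 10: x in {0,3}, choose 3; 2->3 ok
  pos 11: y in {2}, choose 2; 3->2 ok
  pos 12: x in {0,3}, choose 0; 2->0 ok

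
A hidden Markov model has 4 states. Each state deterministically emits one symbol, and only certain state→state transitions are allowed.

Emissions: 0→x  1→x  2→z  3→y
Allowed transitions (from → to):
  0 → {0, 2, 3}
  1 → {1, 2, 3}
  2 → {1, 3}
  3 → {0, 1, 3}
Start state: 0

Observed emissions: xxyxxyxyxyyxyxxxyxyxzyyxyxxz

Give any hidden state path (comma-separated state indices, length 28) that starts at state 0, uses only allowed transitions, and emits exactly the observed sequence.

  [0] x  {0,1}  => 0  start
  [1] x  {0,1}  => 0  0->0 ok
  [2] y  {3}  => 3  0->3 ok
  [3] x  {0,1}  => 1  3->1 ok
  [4] x  {0,1}  => 1  1->1 ok
  [5] y  {3}  => 3  1->3 ok
  [6] x  {0,1}  => 1  3->1 ok
  [7] y  {3}  => 3  1->3 ok
  [8] x  {0,1}  => 0  3->0 ok
  [9] y  {3}  => 3  0->3 ok
  [10] y  {3}  => 3  3->3 ok
  [11] x  {0,1}  => 0  3->0 ok
  [12] y  {3}  => 3  0->3 ok
  [13] x  {0,1}  => 1  3->1 ok
  [14] x  {0,1}  => 1  1->1 ok
  [15] x  {0,1}  => 1  1->1 ok
  [16] y  {3}  => 3  1->3 ok
  [17] x  {0,1}  => 1  3->1 ok
  [18] y  {3}  => 3  1->3 ok
  [19] x  {0,1}  => 0  3->0 ok
  [20] z  {2}  => 2  0->2 ok
  [21] y  {3}  => 3  2->3 ok
  [22] y  {3}  => 3  3->3 ok
  [23] x  {0,1}  => 1  3->1 ok
  [24] y  {3}  => 3  1->3 ok
  [25] x  {0,1}  => 0  3->0 ok
  [26] x  {0,1}  => 0  0->0 ok
  [27] z  {2}  => 2  0->2 ok

0,0,3,1,1,3,1,3,0,3,3,0,3,1,1,1,3,1,3,0,2,3,3,1,3,0,0,2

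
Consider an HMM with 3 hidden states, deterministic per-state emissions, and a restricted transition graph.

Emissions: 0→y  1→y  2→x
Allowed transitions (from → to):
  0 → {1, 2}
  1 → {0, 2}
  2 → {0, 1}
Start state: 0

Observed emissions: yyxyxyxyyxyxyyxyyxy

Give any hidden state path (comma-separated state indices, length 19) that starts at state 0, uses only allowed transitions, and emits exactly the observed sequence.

0,1,2,1,2,0,2,1,0,2,1,2,0,1,2,1,0,2,0

  0: obs=y cand={0,1} pick 0 [start]
  1: obs=y cand={0,1} pick 1 [0->1 ok]
  2: obs=x cand={2} pick 2 [1->2 ok]
  3: obs=y cand={0,1} pick 1 [2->1 ok]
  4: obs=x cand={2} pick 2 [1->2 ok]
  5: obs=y cand={0,1} pick 0 [2->0 ok]
  6: obs=x cand={2} pick 2 [0->2 ok]
  7: obs=y cand={0,1} pick 1 [2->1 ok]
  8: obs=y cand={0,1} pick 0 [1->0 ok]
  9: obs=x cand={2} pick 2 [0->2 ok]
  10: obs=y cand={0,1} pick 1 [2->1 ok]
  11: obs=x cand={2} pick 2 [1->2 ok]
  12: obs=y cand={0,1} pick 0 [2->0 ok]
  13: obs=y cand={0,1} pick 1 [0->1 ok]
  14: obs=x cand={2} pick 2 [1->2 ok]
  15: obs=y cand={0,1} pick 1 [2->1 ok]
  16: obs=y cand={0,1} pick 0 [1->0 ok]
  17: obs=x cand={2} pick 2 [0->2 ok]
  18: obs=y cand={0,1} pick 0 [2->0 ok]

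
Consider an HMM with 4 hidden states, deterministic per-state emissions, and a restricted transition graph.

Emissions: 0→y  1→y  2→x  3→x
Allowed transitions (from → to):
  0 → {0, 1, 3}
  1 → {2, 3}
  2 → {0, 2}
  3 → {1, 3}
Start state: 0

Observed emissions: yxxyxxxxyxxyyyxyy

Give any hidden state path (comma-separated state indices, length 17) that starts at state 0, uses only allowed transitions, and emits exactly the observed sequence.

0,3,3,1,3,3,3,3,1,2,2,0,0,1,2,0,1

  [0] y  {0,1}  => 0  start
  [1] x  {2,3}  => 3  0->3 ok
  [2] x  {2,3}  => 3  3->3 ok
  [3] y  {0,1}  => 1  3->1 ok
  [4] x  {2,3}  => 3  1->3 ok
  [5] x  {2,3}  => 3  3->3 ok
  [6] x  {2,3}  => 3  3->3 ok
  [7] x  {2,3}  => 3  3->3 ok
  [8] y  {0,1}  => 1  3->1 ok
  [9] x  {2,3}  => 2  1->2 ok
  [10] x  {2,3}  => 2  2->2 ok
  [11] y  {0,1}  => 0  2->0 ok
  [12] y  {0,1}  => 0  0->0 ok
  [13] y  {0,1}  => 1  0->1 ok
  [14] x  {2,3}  => 2  1->2 ok
  [15] y  {0,1}  => 0  2->0 ok
  [16] y  {0,1}  => 1  0->1 ok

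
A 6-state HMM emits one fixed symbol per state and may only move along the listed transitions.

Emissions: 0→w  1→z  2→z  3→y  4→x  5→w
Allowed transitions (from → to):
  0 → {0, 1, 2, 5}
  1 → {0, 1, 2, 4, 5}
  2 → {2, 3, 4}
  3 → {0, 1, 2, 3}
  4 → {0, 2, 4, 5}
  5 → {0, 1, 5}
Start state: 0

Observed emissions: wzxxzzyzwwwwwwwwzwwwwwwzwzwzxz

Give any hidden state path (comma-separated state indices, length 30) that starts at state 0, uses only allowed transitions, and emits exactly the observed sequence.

0,1,4,4,2,2,3,1,0,5,0,5,5,0,0,5,1,0,0,5,5,5,0,1,0,1,5,1,4,2

  t0 'w' -> {0,5}, take 0 (start)
  t1 'z' -> {1,2}, take 1 (0->1 ok)
  t2 'x' -> {4}, take 4 (1->4 ok)
  t3 'x' -> {4}, take 4 (4->4 ok)
  t4 'z' -> {1,2}, take 2 (4->2 ok)
  t5 'z' -> {1,2}, take 2 (2->2 ok)
  t6 'y' -> {3}, take 3 (2->3 ok)
  t7 'z' -> {1,2}, take 1 (3->1 ok)
  t8 'w' -> {0,5}, take 0 (1->0 ok)
  t9 'w' -> {0,5}, take 5 (0->5 ok)
  t10 'w' -> {0,5}, take 0 (5->0 ok)
  t11 'w' -> {0,5}, take 5 (0->5 ok)
  t12 'w' -> {0,5}, take 5 (5->5 ok)
  t13 'w' -> {0,5}, take 0 (5->0 ok)
  t14 'w' -> {0,5}, take 0 (0->0 ok)
  t15 'w' -> {0,5}, take 5 (0->5 ok)
  t16 'z' -> {1,2}, take 1 (5->1 ok)
  t17 'w' -> {0,5}, take 0 (1->0 ok)
  t18 'w' -> {0,5}, take 0 (0->0 ok)
  t19 'w' -> {0,5}, take 5 (0->5 ok)
  t20 'w' -> {0,5}, take 5 (5->5 ok)
  t21 'w' -> {0,5}, take 5 (5->5 ok)
  t22 'w' -> {0,5}, take 0 (5->0 ok)
  t23 'z' -> {1,2}, take 1 (0->1 ok)
  t24 'w' -> {0,5}, take 0 (1->0 ok)
  t25 'z' -> {1,2}, take 1 (0->1 ok)
  t26 'w' -> {0,5}, take 5 (1->5 ok)
  t27 'z' -> {1,2}, take 1 (5->1 ok)
  t28 'x' -> {4}, take 4 (1->4 ok)
  t29 'z' -> {1,2}, take 2 (4->2 ok)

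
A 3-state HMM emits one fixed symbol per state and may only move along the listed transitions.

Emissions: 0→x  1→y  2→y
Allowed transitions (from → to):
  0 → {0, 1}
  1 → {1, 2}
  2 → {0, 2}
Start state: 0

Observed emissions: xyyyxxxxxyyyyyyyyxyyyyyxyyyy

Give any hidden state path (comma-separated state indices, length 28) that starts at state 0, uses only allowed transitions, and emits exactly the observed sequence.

0,1,2,2,0,0,0,0,0,1,1,2,2,2,2,2,2,0,1,1,1,1,2,0,1,1,1,1

  0: obs=x cand={0} pick 0 [start]
  1: obs=y cand={1,2} pick 1 [0->1 ok]
  2: obs=y cand={1,2} pick 2 [1->2 ok]
  3: obs=y cand={1,2} pick 2 [2->2 ok]
  4: obs=x cand={0} pick 0 [2->0 ok]
  5: obs=x cand={0} pick 0 [0->0 ok]
  6: obs=x cand={0} pick 0 [0->0 ok]
  7: obs=x cand={0} pick 0 [0->0 ok]
  8: obs=x cand={0} pick 0 [0->0 ok]
  9: obs=y cand={1,2} pick 1 [0->1 ok]
  10: obs=y cand={1,2} pick 1 [1->1 ok]
  11: obs=y cand={1,2} pick 2 [1->2 ok]
  12: obs=y cand={1,2} pick 2 [2->2 ok]
  13: obs=y cand={1,2} pick 2 [2->2 ok]
  14: obs=y cand={1,2} pick 2 [2->2 ok]
  15: obs=y cand={1,2} pick 2 [2->2 ok]
  16: obs=y cand={1,2} pick 2 [2->2 ok]
  17: obs=x cand={0} pick 0 [2->0 ok]
  18: obs=y cand={1,2} pick 1 [0->1 ok]
  19: obs=y cand={1,2} pick 1 [1->1 ok]
  20: obs=y cand={1,2} pick 1 [1->1 ok]
  21: obs=y cand={1,2} pick 1 [1->1 ok]
  22: obs=y cand={1,2} pick 2 [1->2 ok]
  23: obs=x cand={0} pick 0 [2->0 ok]
  24: obs=y cand={1,2} pick 1 [0->1 ok]
  25: obs=y cand={1,2} pick 1 [1->1 ok]
  26: obs=y cand={1,2} pick 1 [1->1 ok]
  27: obs=y cand={1,2} pick 1 [1->1 ok]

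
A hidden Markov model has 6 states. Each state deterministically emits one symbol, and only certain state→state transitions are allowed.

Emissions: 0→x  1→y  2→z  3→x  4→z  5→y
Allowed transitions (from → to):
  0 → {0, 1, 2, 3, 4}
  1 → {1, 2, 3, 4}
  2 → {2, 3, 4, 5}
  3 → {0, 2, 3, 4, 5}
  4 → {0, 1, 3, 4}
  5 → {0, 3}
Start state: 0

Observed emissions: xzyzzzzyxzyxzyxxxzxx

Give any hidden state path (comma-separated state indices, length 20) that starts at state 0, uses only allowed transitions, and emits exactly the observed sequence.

0,4,1,2,2,2,2,5,3,2,5,0,2,5,0,0,3,4,0,3

  pos 0: x in {0,3}, choose 0; start
  pos 1: z in {2,4}, choose 4; 0->4 ok
  pos 2: y in {1,5}, choose 1; 4->1 ok
  pos 3: z in {2,4}, choose 2; 1->2 ok
  pos 4: z in {2,4}, choose 2; 2->2 ok
  pos 5: z in {2,4}, choose 2; 2->2 ok
  pos 6: z in {2,4}, choose 2; 2->2 ok
  pos 7: y in {1,5}, choose 5; 2->5 ok
  pos 8: x in {0,3}, choose 3; 5->3 ok
  pos 9: z in {2,4}, choose 2; 3->2 ok
  pos 10: y in {1,5}, choose 5; 2->5 ok
  pos 11: x in {0,3}, choose 0; 5->0 ok
  pos 12: z in {2,4}, choose 2; 0->2 ok
  pos 13: y in {1,5}, choose 5; 2->5 ok
  pos 14: x in {0,3}, choose 0; 5->0 ok
  pos 15: x in {0,3}, choose 0; 0->0 ok
  pos 16: x in {0,3}, choose 3; 0->3 ok
  pos 17: z in {2,4}, choose 4; 3->4 ok
  pos 18: x in {0,3}, choose 0; 4->0 ok
  pos 19: x in {0,3}, choose 3; 0->3 ok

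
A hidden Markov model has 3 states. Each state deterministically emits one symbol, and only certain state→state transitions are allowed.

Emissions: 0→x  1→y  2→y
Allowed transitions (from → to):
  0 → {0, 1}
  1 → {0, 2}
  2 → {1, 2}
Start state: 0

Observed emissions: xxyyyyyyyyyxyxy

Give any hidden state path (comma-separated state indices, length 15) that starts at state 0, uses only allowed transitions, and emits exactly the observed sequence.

0,0,1,2,1,2,1,2,2,2,1,0,1,0,1

  0: obs=x cand={0} pick 0 [start]
  1: obs=x cand={0} pick 0 [0->0 ok]
  2: obs=y cand={1,2} pick 1 [0->1 ok]
  3: obs=y cand={1,2} pick 2 [1->2 ok]
  4: obs=y cand={1,2} pick 1 [2->1 ok]
  5: obs=y cand={1,2} pick 2 [1->2 ok]
  6: obs=y cand={1,2} pick 1 [2->1 ok]
  7: obs=y cand={1,2} pick 2 [1->2 ok]
  8: obs=y cand={1,2} pick 2 [2->2 ok]
  9: obs=y cand={1,2} pick 2 [2->2 ok]
  10: obs=y cand={1,2} pick 1 [2->1 ok]
  11: obs=x cand={0} pick 0 [1->0 ok]
  12: obs=y cand={1,2} pick 1 [0->1 ok]
  13: obs=x cand={0} pick 0 [1->0 ok]
  14: obs=y cand={1,2} pick 1 [0->1 ok]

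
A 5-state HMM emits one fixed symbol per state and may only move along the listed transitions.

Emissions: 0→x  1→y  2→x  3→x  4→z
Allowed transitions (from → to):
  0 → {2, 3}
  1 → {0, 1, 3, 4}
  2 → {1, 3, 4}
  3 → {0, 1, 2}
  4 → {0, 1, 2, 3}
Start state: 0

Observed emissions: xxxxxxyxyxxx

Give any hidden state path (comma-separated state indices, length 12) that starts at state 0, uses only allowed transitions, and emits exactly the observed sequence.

0,3,0,3,2,3,1,3,1,3,0,3

  0: obs=x cand={0,2,3} pick 0 [start]
  1: obs=x cand={0,2,3} pick 3 [0->3 ok]
  2: obs=x cand={0,2,3} pick 0 [3->0 ok]
  3: obs=x cand={0,2,3} pick 3 [0->3 ok]
  4: obs=x cand={0,2,3} pick 2 [3->2 ok]
  5: obs=x cand={0,2,3} pick 3 [2->3 ok]
  6: obs=y cand={1} pick 1 [3->1 ok]
  7: obs=x cand={0,2,3} pick 3 [1->3 ok]
  8: obs=y cand={1} pick 1 [3->1 ok]
  9: obs=x cand={0,2,3} pick 3 [1->3 ok]
  10: obs=x cand={0,2,3} pick 0 [3->0 ok]
  11: obs=x cand={0,2,3} pick 3 [0->3 ok]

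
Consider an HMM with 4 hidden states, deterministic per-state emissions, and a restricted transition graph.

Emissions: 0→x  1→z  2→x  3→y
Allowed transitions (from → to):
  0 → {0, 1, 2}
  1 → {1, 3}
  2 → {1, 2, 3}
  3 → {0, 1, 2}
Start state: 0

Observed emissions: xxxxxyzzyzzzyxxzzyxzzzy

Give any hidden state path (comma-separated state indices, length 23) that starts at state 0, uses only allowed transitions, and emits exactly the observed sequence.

  t0 'x' -> {0,2}, take 0 (start)
  t1 'x' -> {0,2}, take 0 (0->0 ok)
  t2 'x' -> {0,2}, take 0 (0->0 ok)
  t3 'x' -> {0,2}, take 0 (0->0 ok)
  t4 'x' -> {0,2}, take 2 (0->2 ok)
  t5 'y' -> {3}, take 3 (2->3 ok)
  t6 'z' -> {1}, take 1 (3->1 ok)
  t7 'z' -> {1}, take 1 (1->1 ok)
  t8 'y' -> {3}, take 3 (1->3 ok)
  t9 'z' -> {1}, take 1 (3->1 ok)
  t10 'z' -> {1}, take 1 (1->1 ok)
  t11 'z' -> {1}, take 1 (1->1 ok)
  t12 'y' -> {3}, take 3 (1->3 ok)
  t13 'x' -> {0,2}, take 0 (3->0 ok)
  t14 'x' -> {0,2}, take 2 (0->2 ok)
  t15 'z' -> {1}, take 1 (2->1 ok)
  t16 'z' -> {1}, take 1 (1->1 ok)
  t17 'y' -> {3}, take 3 (1->3 ok)
  t18 'x' -> {0,2}, take 0 (3->0 ok)
  t19 'z' -> {1}, take 1 (0->1 ok)
  t20 'z' -> {1}, take 1 (1->1 ok)
  t21 'z' -> {1}, take 1 (1->1 ok)
  t22 'y' -> {3}, take 3 (1->3 ok)

0,0,0,0,2,3,1,1,3,1,1,1,3,0,2,1,1,3,0,1,1,1,3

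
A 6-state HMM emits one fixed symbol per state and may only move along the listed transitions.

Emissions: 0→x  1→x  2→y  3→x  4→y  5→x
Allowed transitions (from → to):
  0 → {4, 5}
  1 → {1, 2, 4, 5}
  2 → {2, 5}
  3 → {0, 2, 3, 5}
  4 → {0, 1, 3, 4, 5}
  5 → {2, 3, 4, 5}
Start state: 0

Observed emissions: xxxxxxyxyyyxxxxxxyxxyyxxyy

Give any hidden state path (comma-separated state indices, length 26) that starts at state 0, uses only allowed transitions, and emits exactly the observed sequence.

0,5,3,5,3,0,4,1,4,4,4,5,5,3,0,5,5,2,5,5,2,2,5,5,4,4

  t0 'x' -> {0,1,3,5}, take 0 (start)
  t1 'x' -> {0,1,3,5}, take 5 (0->5 ok)
  t2 'x' -> {0,1,3,5}, take 3 (5->3 ok)
  t3 'x' -> {0,1,3,5}, take 5 (3->5 ok)
  t4 'x' -> {0,1,3,5}, take 3 (5->3 ok)
  t5 'x' -> {0,1,3,5}, take 0 (3->0 ok)
  t6 'y' -> {2,4}, take 4 (0->4 ok)
  t7 'x' -> {0,1,3,5}, take 1 (4->1 ok)
  t8 'y' -> {2,4}, take 4 (1->4 ok)
  t9 'y' -> {2,4}, take 4 (4->4 ok)
  t10 'y' -> {2,4}, take 4 (4->4 ok)
  t11 'x' -> {0,1,3,5}, take 5 (4->5 ok)
  t12 'x' -> {0,1,3,5}, take 5 (5->5 ok)
  t13 'x' -> {0,1,3,5}, take 3 (5->3 ok)
  t14 'x' -> {0,1,3,5}, take 0 (3->0 ok)
  t15 'x' -> {0,1,3,5}, take 5 (0->5 ok)
  t16 'x' -> {0,1,3,5}, take 5 (5->5 ok)
  t17 'y' -> {2,4}, take 2 (5->2 ok)
  t18 'x' -> {0,1,3,5}, take 5 (2->5 ok)
  t19 'x' -> {0,1,3,5}, take 5 (5->5 ok)
  t20 'y' -> {2,4}, take 2 (5->2 ok)
  t21 'y' -> {2,4}, take 2 (2->2 ok)
  t22 'x' -> {0,1,3,5}, take 5 (2->5 ok)
  t23 'x' -> {0,1,3,5}, take 5 (5->5 ok)
  t24 'y' -> {2,4}, take 4 (5->4 ok)
  t25 'y' -> {2,4}, take 4 (4->4 ok)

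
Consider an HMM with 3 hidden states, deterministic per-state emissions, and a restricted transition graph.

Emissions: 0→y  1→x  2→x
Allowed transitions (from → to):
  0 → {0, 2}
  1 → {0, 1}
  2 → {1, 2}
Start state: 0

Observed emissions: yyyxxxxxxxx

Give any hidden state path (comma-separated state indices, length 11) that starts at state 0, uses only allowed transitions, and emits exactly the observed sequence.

0,0,0,2,2,2,1,1,1,1,1

  [0] y  {0}  => 0  start
  [1] y  {0}  => 0  0->0 ok
  [2] y  {0}  => 0  0->0 ok
  [3] x  {1,2}  => 2  0->2 ok
  [4] x  {1,2}  => 2  2->2 ok
  [5] x  {1,2}  => 2  2->2 ok
  [6] x  {1,2}  => 1  2->1 ok
  [7] x  {1,2}  => 1  1->1 ok
  [8] x  {1,2}  => 1  1->1 ok
  [9] x  {1,2}  => 1  1->1 ok
  [10] x  {1,2}  => 1  1->1 ok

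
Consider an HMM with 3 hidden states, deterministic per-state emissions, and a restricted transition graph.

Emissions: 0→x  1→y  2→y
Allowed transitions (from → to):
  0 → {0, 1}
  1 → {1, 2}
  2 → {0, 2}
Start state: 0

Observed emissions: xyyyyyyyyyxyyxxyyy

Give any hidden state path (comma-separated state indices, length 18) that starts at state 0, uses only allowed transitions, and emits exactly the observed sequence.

  [0] x  {0}  => 0  start
  [1] y  {1,2}  => 1  0->1 ok
  [2] y  {1,2}  => 1  1->1 ok
  [3] y  {1,2}  => 1  1->1 ok
  [4] y  {1,2}  => 1  1->1 ok
  [5] y  {1,2}  => 2  1->2 ok
  [6] y  {1,2}  => 2  2->2 ok
  [7] y  {1,2}  => 2  2->2 ok
  [8] y  {1,2}  => 2  2->2 ok
  [9] y  {1,2}  => 2  2->2 ok
  [10] x  {0}  => 0  2->0 ok
  [11] y  {1,2}  => 1  0->1 ok
  [12] y  {1,2}  => 2  1->2 ok
  [13] x  {0}  => 0  2->0 ok
  [14] x  {0}  => 0  0->0 ok
  [15] y  {1,2}  => 1  0->1 ok
  [16] y  {1,2}  => 2  1->2 ok
  [17] y  {1,2}  => 2  2->2 ok

0,1,1,1,1,2,2,2,2,2,0,1,2,0,0,1,2,2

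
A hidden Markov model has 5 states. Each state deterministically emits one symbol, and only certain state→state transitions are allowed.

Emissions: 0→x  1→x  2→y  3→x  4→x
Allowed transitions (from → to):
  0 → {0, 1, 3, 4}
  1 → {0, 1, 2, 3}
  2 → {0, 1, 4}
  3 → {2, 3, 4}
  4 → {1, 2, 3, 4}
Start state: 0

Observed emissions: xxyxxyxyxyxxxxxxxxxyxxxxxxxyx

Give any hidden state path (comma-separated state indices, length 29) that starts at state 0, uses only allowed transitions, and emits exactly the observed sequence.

0,3,2,0,1,2,4,2,1,2,1,1,1,1,0,3,4,1,1,2,0,1,1,0,1,0,3,2,0

  pos 0: x in {0,1,3,4}, choose 0; start
  pos 1: x in {0,1,3,4}, choose 3; 0->3 ok
  pos 2: y in {2}, choose 2; 3->2 ok
  pos 3: x in {0,1,3,4}, choose 0; 2->0 ok
  pos 4: x in {0,1,3,4}, choose 1; 0->1 ok
  pos 5: y in {2}, choose 2; 1->2 ok
  pos 6: x in {0,1,3,4}, choose 4; 2->4 ok
  pos 7: y in {2}, choose 2; 4->2 ok
  pos 8: x in {0,1,3,4}, choose 1; 2->1 ok
  pos 9: y in {2}, choose 2; 1->2 ok
  pos 10: x in {0,1,3,4}, choose 1; 2->1 ok
  pos 11: x in {0,1,3,4}, choose 1; 1->1 ok
  pos 12: x in {0,1,3,4}, choose 1; 1->1 ok
  pos 13: x in {0,1,3,4}, choose 1; 1->1 ok
  pos 14: x in {0,1,3,4}, choose 0; 1->0 ok
  pos 15: x in {0,1,3,4}, choose 3; 0->3 ok
  pos 16: x in {0,1,3,4}, choose 4; 3->4 ok
  pos 17: x in {0,1,3,4}, choose 1; 4->1 ok
  pos 18: x in {0,1,3,4}, choose 1; 1->1 ok
  pos 19: y in {2}, choose 2; 1->2 ok
  pos 20: x in {0,1,3,4}, choose 0; 2->0 ok
  pos 21: x in {0,1,3,4}, choose 1; 0->1 ok
  pos 22: x in {0,1,3,4}, choose 1; 1->1 ok
  pos 23: x in {0,1,3,4}, choose 0; 1->0 ok
  pos 24: x in {0,1,3,4}, choose 1; 0->1 ok
  pos 25: x in {0,1,3,4}, choose 0; 1->0 ok
  pos 26: x in {0,1,3,4}, choose 3; 0->3 ok
  pos 27: y in {2}, choose 2; 3->2 ok
  pos 28: x in {0,1,3,4}, choose 0; 2->0 ok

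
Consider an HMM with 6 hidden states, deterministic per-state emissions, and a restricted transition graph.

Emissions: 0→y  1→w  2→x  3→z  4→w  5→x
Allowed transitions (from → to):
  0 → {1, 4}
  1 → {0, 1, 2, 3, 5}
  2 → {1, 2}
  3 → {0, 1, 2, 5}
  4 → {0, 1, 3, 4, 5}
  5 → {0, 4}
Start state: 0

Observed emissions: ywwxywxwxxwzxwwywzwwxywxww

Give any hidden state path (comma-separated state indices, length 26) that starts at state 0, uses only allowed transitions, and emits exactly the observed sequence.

  0: obs=y cand={0} pick 0 [start]
  1: obs=w cand={1,4} pick 4 [0->4 ok]
  2: obs=w cand={1,4} pick 1 [4->1 ok]
  3: obs=x cand={2,5} pick 5 [1->5 ok]
  4: obs=y cand={0} pick 0 [5->0 ok]
  5: obs=w cand={1,4} pick 1 [0->1 ok]
  6: obs=x cand={2,5} pick 2 [1->2 ok]
  7: obs=w cand={1,4} pick 1 [2->1 ok]
  8: obs=x cand={2,5} pick 2 [1->2 ok]
  9: obs=x cand={2,5} pick 2 [2->2 ok]
  10: obs=w cand={1,4} pick 1 [2->1 ok]
  11: obs=z cand={3} pick 3 [1->3 ok]
  12: obs=x cand={2,5} pick 5 [3->5 ok]
  13: obs=w cand={1,4} pick 4 [5->4 ok]
  14: obs=w cand={1,4} pick 1 [4->1 ok]
  15: obs=y cand={0} pick 0 [1->0 ok]
  16: obs=w cand={1,4} pick 4 [0->4 ok]
  17: obs=z cand={3} pick 3 [4->3 ok]
  18: obs=w cand={1,4} pick 1 [3->1 ok]
  19: obs=w cand={1,4} pick 1 [1->1 ok]
  20: obs=x cand={2,5} pick 5 [1->5 ok]
  21: obs=y cand={0} pick 0 [5->0 ok]
  22: obs=w cand={1,4} pick 1 [0->1 ok]
  23: obs=x cand={2,5} pick 2 [1->2 ok]
  24: obs=w cand={1,4} pick 1 [2->1 ok]
  25: obs=w cand={1,4} pick 1 [1->1 ok]

0,4,1,5,0,1,2,1,2,2,1,3,5,4,1,0,4,3,1,1,5,0,1,2,1,1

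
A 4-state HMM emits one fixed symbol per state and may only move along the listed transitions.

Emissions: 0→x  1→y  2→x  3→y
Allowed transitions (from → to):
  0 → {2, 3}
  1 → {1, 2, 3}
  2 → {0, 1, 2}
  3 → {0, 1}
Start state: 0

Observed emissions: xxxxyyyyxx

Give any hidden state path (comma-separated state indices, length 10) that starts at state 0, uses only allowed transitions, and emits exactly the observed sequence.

  t0 'x' -> {0,2}, take 0 (start)
  t1 'x' -> {0,2}, take 2 (0->2 ok)
  t2 'x' -> {0,2}, take 2 (2->2 ok)
  t3 'x' -> {0,2}, take 2 (2->2 ok)
  t4 'y' -> {1,3}, take 1 (2->1 ok)
  t5 'y' -> {1,3}, take 1 (1->1 ok)
  t6 'y' -> {1,3}, take 1 (1->1 ok)
  t7 'y' -> {1,3}, take 3 (1->3 ok)
  t8 'x' -> {0,2}, take 0 (3->0 ok)
  t9 'x' -> {0,2}, take 2 (0->2 ok)

0,2,2,2,1,1,1,3,0,2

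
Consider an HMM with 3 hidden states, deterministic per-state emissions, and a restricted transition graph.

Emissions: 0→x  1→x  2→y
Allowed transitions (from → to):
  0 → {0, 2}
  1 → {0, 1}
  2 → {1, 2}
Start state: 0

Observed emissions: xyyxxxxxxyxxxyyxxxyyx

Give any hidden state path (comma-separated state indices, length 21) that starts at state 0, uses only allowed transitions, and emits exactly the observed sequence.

  pos 0: x in {0,1}, choose 0; start
  pos 1: y in {2}, choose 2; 0->2 ok
  pos 2: y in {2}, choose 2; 2->2 ok
  pos 3: x in {0,1}, choose 1; 2->1 ok
  pos 4: x in {0,1}, choose 1; 1->1 ok
  pos 5: x in {0,1}, choose 1; 1->1 ok
  pos 6: x in {0,1}, choose 0; 1->0 ok
  pos 7: x in {0,1}, choose 0; 0->0 ok
  pos 8: x in {0,1}, choose 0; 0->0 ok
  pos 9: y in {2}, choose 2; 0->2 ok
  pos 10: x in {0,1}, choose 1; 2->1 ok
  pos 11: x in {0,1}, choose 1; 1->1 ok
  pos 12: x in {0,1}, choose 0; 1->0 ok
  pos 13: y in {2}, choose 2; 0->2 ok
  pos 14: y in {2}, choose 2; 2->2 ok
  pos 15: x in {0,1}, choose 1; 2->1 ok
  pos 16: x in {0,1}, choose 1; 1->1 ok
  pos 17: x in {0,1}, choose 0; 1->0 ok
  pos 18: y in {2}, choose 2; 0->2 ok
  pos 19: y in {2}, choose 2; 2->2 ok
  pos 20: x in {0,1}, choose 1; 2->1 ok

0,2,2,1,1,1,0,0,0,2,1,1,0,2,2,1,1,0,2,2,1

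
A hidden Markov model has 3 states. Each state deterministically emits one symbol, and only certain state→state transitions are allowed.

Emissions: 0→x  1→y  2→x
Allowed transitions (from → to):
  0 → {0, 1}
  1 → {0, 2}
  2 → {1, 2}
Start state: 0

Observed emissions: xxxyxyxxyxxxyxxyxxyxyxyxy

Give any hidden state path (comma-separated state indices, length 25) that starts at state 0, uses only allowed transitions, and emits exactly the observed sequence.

0,0,0,1,0,1,0,0,1,0,0,0,1,2,2,1,2,2,1,2,1,2,1,2,1

  pos 0: x in {0,2}, choose 0; start
  pos 1: x in {0,2}, choose 0; 0->0 ok
  pos 2: x in {0,2}, choose 0; 0->0 ok
  pos 3: y in {1}, choose 1; 0->1 ok
  pos 4: x in {0,2}, choose 0; 1->0 ok
  pos 5: y in {1}, choose 1; 0->1 ok
  pos 6: x in {0,2}, choose 0; 1->0 ok
  pos 7: x in {0,2}, choose 0; 0->0 ok
  pos 8: y in {1}, choose 1; 0->1 ok
  pos 9: x in {0,2}, choose 0; 1->0 ok
  pos 10: x in {0,2}, choose 0; 0->0 ok
  pos 11: x in {0,2}, choose 0; 0->0 ok
  pos 12: y in {1}, choose 1; 0->1 ok
  pos 13: x in {0,2}, choose 2; 1->2 ok
  pos 14: x in {0,2}, choose 2; 2->2 ok
  pos 15: y in {1}, choose 1; 2->1 ok
  pos 16: x in {0,2}, choose 2; 1->2 ok
  pos 17: x in {0,2}, choose 2; 2->2 ok
  pos 18: y in {1}, choose 1; 2->1 ok
  pos 19: x in {0,2}, choose 2; 1->2 ok
  pos 20: y in {1}, choose 1; 2->1 ok
  pos 21: x in {0,2}, choose 2; 1->2 ok
  pos 22: y in {1}, choose 1; 2->1 ok
  pos 23: x in {0,2}, choose 2; 1->2 ok
  pos 24: y in {1}, choose 1; 2->1 ok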